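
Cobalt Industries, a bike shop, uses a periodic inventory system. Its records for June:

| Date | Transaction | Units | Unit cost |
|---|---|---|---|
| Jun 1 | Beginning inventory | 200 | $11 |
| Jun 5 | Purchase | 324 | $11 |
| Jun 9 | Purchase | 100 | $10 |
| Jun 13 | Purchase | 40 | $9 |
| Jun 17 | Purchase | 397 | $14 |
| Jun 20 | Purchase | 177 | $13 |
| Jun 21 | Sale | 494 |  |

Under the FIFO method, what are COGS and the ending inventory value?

Jun 21, 494 sold [FIFO — oldest first]: 200 @ $11 + 294 @ $11 = $5,434
Ending inventory: 30 @ $11 + 100 @ $10 + 40 @ $9 + 397 @ $14 + 177 @ $13 = $9,549
Check: goods available $14,983 = COGS $5,434 + ending $9,549

COGS = $5,434; ending inventory = $9,549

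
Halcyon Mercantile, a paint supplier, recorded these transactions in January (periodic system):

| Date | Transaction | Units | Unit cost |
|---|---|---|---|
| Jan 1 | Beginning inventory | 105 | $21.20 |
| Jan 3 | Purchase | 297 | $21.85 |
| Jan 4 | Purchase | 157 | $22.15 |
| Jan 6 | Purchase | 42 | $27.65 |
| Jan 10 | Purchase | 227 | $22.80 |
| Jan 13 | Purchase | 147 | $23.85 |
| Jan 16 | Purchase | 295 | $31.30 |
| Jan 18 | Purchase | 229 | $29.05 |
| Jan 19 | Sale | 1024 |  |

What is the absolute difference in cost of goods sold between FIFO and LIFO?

$4,019.85

FIFO COGS: 105 @ $21.20 + 297 @ $21.85 + 157 @ $22.15 + 42 @ $27.65 + 227 @ $22.80 + 147 @ $23.85 + 49 @ $31.30 = $23,569.55
LIFO COGS: 229 @ $29.05 + 295 @ $31.30 + 147 @ $23.85 + 227 @ $22.80 + 42 @ $27.65 + 84 @ $22.15 = $27,589.40
Difference = |$23,569.55 − $27,589.40| = $4,019.85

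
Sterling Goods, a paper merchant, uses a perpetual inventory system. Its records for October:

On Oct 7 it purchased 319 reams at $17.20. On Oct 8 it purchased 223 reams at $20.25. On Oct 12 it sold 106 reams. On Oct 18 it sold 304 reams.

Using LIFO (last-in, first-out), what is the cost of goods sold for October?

COGS = $7,732.15

Oct 12, 106 sold [LIFO — newest first]: 106 @ $20.25 = $2,146.50
Oct 18, 304 sold [LIFO — newest first]: 117 @ $20.25 + 187 @ $17.20 = $5,585.65
Total COGS = $2,146.50 + $5,585.65 = $7,732.15
Ending inventory: 132 @ $17.20 = $2,270.40
Check: goods available $10,002.55 = COGS $7,732.15 + ending $2,270.40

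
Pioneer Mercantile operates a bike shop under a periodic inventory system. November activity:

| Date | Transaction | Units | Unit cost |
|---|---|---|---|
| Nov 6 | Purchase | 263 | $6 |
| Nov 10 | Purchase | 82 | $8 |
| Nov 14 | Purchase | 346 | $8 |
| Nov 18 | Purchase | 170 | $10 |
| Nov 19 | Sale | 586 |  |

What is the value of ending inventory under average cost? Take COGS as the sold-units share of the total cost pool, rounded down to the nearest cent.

Ending inventory = $2,140.60

Nov 19, sell 586: 586/861 × $6,702.00 → $4,561.40
Ending inventory (cost pool remaining) = $2,140.60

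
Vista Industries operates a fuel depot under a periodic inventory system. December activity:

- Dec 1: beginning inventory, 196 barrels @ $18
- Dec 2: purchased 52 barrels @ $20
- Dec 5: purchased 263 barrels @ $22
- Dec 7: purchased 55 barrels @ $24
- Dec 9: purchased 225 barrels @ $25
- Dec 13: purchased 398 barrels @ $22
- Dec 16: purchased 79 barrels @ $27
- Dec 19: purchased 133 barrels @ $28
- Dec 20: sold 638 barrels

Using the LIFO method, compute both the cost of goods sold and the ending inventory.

Dec 20, 638 sold [LIFO — newest first]: 133 @ $28 + 79 @ $27 + 398 @ $22 + 28 @ $25 = $15,313
Ending inventory: 196 @ $18 + 52 @ $20 + 263 @ $22 + 55 @ $24 + 197 @ $25 = $16,599

COGS = $15,313; ending inventory = $16,599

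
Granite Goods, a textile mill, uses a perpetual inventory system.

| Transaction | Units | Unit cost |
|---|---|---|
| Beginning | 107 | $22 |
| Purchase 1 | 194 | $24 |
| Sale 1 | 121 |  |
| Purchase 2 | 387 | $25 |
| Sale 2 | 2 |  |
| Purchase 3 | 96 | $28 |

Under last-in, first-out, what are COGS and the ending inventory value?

COGS = $2,954; ending inventory = $16,419

Sale 1 (121) [LIFO — newest first]: 121 @ $24 = $2,904
Sale 2 (2) [LIFO — newest first]: 2 @ $25 = $50
Total COGS = $2,904 + $50 = $2,954
Ending inventory: 107 @ $22 + 73 @ $24 + 385 @ $25 + 96 @ $28 = $16,419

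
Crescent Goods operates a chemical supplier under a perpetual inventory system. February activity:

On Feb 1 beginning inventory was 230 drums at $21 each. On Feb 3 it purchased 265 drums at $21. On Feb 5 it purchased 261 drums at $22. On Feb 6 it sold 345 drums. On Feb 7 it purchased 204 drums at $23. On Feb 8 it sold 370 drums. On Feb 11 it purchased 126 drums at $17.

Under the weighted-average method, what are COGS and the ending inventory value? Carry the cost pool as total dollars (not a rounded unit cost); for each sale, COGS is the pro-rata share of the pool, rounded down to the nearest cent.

COGS = $15,464.93; ending inventory = $7,506.07

After Feb 1: 230 on hand, pool $4,830.00 (≈ $21.0000 each)
After Feb 3: 495 on hand, pool $10,395.00 (≈ $21.0000 each)
After Feb 5: 756 on hand, pool $16,137.00 (≈ $21.3452 each)
Feb 6, sell 345: 345/756 × $16,137.00 → $7,364.10
After Feb 7: 615 on hand, pool $13,464.90 (≈ $21.8941 each)
Feb 8, sell 370: 370/615 × $13,464.90 → $8,100.83
After Feb 11: 371 on hand, pool $7,506.07 (≈ $20.2320 each)
Total COGS = $7,364.10 + $8,100.83 = $15,464.93
Ending inventory (cost pool remaining) = $7,506.07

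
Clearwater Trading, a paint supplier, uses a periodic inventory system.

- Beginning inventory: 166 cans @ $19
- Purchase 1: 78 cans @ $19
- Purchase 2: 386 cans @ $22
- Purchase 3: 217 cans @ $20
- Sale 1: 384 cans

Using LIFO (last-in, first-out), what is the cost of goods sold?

Sale 1 (384) [LIFO — newest first]: 217 @ $20 + 167 @ $22 = $8,014
Ending inventory: 166 @ $19 + 78 @ $19 + 219 @ $22 = $9,454

COGS = $8,014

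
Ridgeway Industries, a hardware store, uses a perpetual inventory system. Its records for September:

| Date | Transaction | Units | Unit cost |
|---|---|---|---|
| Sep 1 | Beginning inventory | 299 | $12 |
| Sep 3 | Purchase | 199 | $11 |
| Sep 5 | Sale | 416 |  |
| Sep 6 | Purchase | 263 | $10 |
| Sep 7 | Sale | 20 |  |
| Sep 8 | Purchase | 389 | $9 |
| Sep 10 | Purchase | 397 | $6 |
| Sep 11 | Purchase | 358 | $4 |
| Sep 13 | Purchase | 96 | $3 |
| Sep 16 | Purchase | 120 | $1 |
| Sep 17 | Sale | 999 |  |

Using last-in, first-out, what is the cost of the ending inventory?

Sep 5, 416 sold [LIFO — newest first]: 199 @ $11 + 217 @ $12 = $4,793
Sep 7, 20 sold [LIFO — newest first]: 20 @ $10 = $200
Sep 17, 999 sold [LIFO — newest first]: 120 @ $1 + 96 @ $3 + 358 @ $4 + 397 @ $6 + 28 @ $9 = $4,474
Total COGS = $4,793 + $200 + $4,474 = $9,467
Ending inventory: 82 @ $12 + 243 @ $10 + 361 @ $9 = $6,663
Check: goods available $16,130 = COGS $9,467 + ending $6,663

Ending inventory = $6,663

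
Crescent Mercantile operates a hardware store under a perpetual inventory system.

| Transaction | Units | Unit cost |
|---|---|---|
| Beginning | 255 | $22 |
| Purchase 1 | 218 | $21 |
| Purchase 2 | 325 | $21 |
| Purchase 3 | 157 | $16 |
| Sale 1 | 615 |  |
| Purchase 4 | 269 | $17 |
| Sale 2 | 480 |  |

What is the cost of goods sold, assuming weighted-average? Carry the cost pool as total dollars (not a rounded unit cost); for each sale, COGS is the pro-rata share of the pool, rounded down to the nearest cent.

After Beginning: 255 on hand, pool $5,610.00 (≈ $22.0000 each)
After Purchase 1: 473 on hand, pool $10,188.00 (≈ $21.5391 each)
After Purchase 2: 798 on hand, pool $17,013.00 (≈ $21.3195 each)
After Purchase 3: 955 on hand, pool $19,525.00 (≈ $20.4450 each)
Sale 1, sell 615: 615/955 × $19,525.00 → $12,573.69
After Purchase 4: 609 on hand, pool $11,524.31 (≈ $18.9233 each)
Sale 2, sell 480: 480/609 × $11,524.31 → $9,083.20
Total COGS = $12,573.69 + $9,083.20 = $21,656.89
Ending inventory (cost pool remaining) = $2,441.11

COGS = $21,656.89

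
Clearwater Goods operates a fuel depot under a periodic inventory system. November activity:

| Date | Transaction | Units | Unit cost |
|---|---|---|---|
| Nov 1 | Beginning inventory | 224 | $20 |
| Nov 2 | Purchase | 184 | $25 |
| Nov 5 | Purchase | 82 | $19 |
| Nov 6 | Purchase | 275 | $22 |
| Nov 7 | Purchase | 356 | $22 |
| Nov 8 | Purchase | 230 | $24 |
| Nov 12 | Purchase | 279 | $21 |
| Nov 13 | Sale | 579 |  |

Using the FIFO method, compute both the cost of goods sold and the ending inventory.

COGS = $12,596; ending inventory = $23,303

Nov 13, 579 sold [FIFO — oldest first]: 224 @ $20 + 184 @ $25 + 82 @ $19 + 89 @ $22 = $12,596
Ending inventory: 186 @ $22 + 356 @ $22 + 230 @ $24 + 279 @ $21 = $23,303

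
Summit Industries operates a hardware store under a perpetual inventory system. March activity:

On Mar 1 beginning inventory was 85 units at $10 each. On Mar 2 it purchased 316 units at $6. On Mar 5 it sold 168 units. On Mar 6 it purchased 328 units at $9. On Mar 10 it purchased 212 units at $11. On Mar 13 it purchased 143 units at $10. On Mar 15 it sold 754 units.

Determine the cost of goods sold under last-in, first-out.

Mar 5, 168 sold [LIFO — newest first]: 168 @ $6 = $1,008
Mar 15, 754 sold [LIFO — newest first]: 143 @ $10 + 212 @ $11 + 328 @ $9 + 71 @ $6 = $7,140
Total COGS = $1,008 + $7,140 = $8,148
Ending inventory: 85 @ $10 + 77 @ $6 = $1,312
Check: goods available $9,460 = COGS $8,148 + ending $1,312

COGS = $8,148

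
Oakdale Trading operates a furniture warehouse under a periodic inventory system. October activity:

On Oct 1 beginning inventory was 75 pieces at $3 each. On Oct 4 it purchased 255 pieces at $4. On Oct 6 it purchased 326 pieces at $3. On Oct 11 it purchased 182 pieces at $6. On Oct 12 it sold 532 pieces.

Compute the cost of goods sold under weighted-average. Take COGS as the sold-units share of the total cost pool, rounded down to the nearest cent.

COGS = $2,104.51

Oct 12, sell 532: 532/838 × $3,315.00 → $2,104.51
Ending inventory (cost pool remaining) = $1,210.49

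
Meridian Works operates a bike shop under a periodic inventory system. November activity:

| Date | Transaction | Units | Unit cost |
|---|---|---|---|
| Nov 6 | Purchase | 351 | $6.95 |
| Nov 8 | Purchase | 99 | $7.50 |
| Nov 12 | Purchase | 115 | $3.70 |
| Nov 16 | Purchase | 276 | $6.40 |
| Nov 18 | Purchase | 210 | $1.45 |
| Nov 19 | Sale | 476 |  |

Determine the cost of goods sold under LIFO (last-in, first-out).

COGS = $2,006.90

Nov 19, 476 sold [LIFO — newest first]: 210 @ $1.45 + 266 @ $6.40 = $2,006.90
Ending inventory: 351 @ $6.95 + 99 @ $7.50 + 115 @ $3.70 + 10 @ $6.40 = $3,671.45
Check: goods available $5,678.35 = COGS $2,006.90 + ending $3,671.45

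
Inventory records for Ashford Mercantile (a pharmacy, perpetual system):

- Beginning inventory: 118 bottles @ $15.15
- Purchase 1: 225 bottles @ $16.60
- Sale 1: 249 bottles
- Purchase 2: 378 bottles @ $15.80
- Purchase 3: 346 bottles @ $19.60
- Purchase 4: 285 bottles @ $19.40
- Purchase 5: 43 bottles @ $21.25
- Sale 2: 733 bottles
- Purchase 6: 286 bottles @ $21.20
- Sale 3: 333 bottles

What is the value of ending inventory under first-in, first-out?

Ending inventory = $7,694.75

Sale 1 (249) [FIFO — oldest first]: 118 @ $15.15 + 131 @ $16.60 = $3,962.30
Sale 2 (733) [FIFO — oldest first]: 94 @ $16.60 + 378 @ $15.80 + 261 @ $19.60 = $12,648.40
Sale 3 (333) [FIFO — oldest first]: 85 @ $19.60 + 248 @ $19.40 = $6,477.20
Total COGS = $3,962.30 + $12,648.40 + $6,477.20 = $23,087.90
Ending inventory: 37 @ $19.40 + 43 @ $21.25 + 286 @ $21.20 = $7,694.75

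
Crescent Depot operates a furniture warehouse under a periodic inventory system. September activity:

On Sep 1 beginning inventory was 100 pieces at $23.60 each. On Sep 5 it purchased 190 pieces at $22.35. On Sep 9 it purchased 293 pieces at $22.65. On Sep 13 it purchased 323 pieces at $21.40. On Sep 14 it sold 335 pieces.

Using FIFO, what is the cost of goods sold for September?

COGS = $7,625.75

Sep 14, 335 sold [FIFO — oldest first]: 100 @ $23.60 + 190 @ $22.35 + 45 @ $22.65 = $7,625.75
Ending inventory: 248 @ $22.65 + 323 @ $21.40 = $12,529.40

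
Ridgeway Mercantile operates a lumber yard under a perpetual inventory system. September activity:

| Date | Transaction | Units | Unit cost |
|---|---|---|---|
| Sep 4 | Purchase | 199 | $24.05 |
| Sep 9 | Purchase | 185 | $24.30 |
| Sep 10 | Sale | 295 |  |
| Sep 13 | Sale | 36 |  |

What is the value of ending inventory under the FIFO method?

Sep 10, 295 sold [FIFO — oldest first]: 199 @ $24.05 + 96 @ $24.30 = $7,118.75
Sep 13, 36 sold [FIFO — oldest first]: 36 @ $24.30 = $874.80
Total COGS = $7,118.75 + $874.80 = $7,993.55
Ending inventory: 53 @ $24.30 = $1,287.90
Check: goods available $9,281.45 = COGS $7,993.55 + ending $1,287.90

Ending inventory = $1,287.90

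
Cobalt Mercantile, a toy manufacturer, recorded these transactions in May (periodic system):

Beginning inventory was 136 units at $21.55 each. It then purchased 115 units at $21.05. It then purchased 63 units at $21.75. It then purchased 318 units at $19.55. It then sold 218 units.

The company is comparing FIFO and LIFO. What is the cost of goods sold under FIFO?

FIFO COGS: 136 @ $21.55 + 82 @ $21.05 = $4,656.90
LIFO COGS: 218 @ $19.55 = $4,261.90

COGS = $4,656.90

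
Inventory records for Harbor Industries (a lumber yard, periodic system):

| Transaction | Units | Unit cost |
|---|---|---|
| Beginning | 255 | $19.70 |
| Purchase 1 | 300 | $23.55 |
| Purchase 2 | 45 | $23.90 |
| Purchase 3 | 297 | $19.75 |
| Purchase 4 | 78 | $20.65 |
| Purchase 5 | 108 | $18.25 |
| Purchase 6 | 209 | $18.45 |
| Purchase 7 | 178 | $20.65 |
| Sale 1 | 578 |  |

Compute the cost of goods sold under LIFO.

COGS = $11,212.20

Sale 1 (578) [LIFO — newest first]: 178 @ $20.65 + 209 @ $18.45 + 108 @ $18.25 + 78 @ $20.65 + 5 @ $19.75 = $11,212.20
Ending inventory: 255 @ $19.70 + 300 @ $23.55 + 45 @ $23.90 + 292 @ $19.75 = $18,931.00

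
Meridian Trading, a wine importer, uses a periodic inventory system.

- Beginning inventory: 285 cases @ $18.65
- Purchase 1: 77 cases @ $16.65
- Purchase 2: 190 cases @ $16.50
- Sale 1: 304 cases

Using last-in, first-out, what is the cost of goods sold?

COGS = $5,107.10

Sale 1 (304) [LIFO — newest first]: 190 @ $16.50 + 77 @ $16.65 + 37 @ $18.65 = $5,107.10
Ending inventory: 248 @ $18.65 = $4,625.20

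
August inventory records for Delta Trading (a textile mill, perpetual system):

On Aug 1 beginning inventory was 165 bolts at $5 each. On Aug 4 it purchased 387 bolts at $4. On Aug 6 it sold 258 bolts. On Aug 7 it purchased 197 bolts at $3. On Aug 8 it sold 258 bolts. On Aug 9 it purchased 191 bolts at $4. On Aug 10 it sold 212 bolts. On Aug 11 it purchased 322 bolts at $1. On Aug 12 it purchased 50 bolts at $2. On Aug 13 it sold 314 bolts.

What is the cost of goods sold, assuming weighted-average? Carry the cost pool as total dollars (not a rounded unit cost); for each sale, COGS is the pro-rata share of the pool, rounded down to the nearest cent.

COGS = $3,574.80

After Aug 1: 165 on hand, pool $825.00 (≈ $5.0000 each)
After Aug 4: 552 on hand, pool $2,373.00 (≈ $4.2989 each)
Aug 6, sell 258: 258/552 × $2,373.00 → $1,109.11
After Aug 7: 491 on hand, pool $1,854.89 (≈ $3.7778 each)
Aug 8, sell 258: 258/491 × $1,854.89 → $974.66
After Aug 9: 424 on hand, pool $1,644.23 (≈ $3.8779 each)
Aug 10, sell 212: 212/424 × $1,644.23 → $822.11
After Aug 11: 534 on hand, pool $1,144.12 (≈ $2.1425 each)
After Aug 12: 584 on hand, pool $1,244.12 (≈ $2.1303 each)
Aug 13, sell 314: 314/584 × $1,244.12 → $668.92
Total COGS = $1,109.11 + $974.66 + $822.11 + $668.92 = $3,574.80
Ending inventory (cost pool remaining) = $575.20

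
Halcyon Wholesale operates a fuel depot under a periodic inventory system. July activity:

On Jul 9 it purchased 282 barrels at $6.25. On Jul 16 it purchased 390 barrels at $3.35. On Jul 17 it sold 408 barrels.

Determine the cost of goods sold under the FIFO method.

Jul 17, 408 sold [FIFO — oldest first]: 282 @ $6.25 + 126 @ $3.35 = $2,184.60
Ending inventory: 264 @ $3.35 = $884.40
Check: goods available $3,069.00 = COGS $2,184.60 + ending $884.40

COGS = $2,184.60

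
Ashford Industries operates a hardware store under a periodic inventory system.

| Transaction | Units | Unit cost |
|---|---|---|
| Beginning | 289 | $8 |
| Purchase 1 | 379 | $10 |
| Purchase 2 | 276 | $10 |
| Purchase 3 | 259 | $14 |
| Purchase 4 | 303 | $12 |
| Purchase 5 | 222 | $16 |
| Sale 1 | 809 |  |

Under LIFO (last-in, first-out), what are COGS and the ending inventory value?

COGS = $11,064; ending inventory = $8,612

Sale 1 (809) [LIFO — newest first]: 222 @ $16 + 303 @ $12 + 259 @ $14 + 25 @ $10 = $11,064
Ending inventory: 289 @ $8 + 379 @ $10 + 251 @ $10 = $8,612
Check: goods available $19,676 = COGS $11,064 + ending $8,612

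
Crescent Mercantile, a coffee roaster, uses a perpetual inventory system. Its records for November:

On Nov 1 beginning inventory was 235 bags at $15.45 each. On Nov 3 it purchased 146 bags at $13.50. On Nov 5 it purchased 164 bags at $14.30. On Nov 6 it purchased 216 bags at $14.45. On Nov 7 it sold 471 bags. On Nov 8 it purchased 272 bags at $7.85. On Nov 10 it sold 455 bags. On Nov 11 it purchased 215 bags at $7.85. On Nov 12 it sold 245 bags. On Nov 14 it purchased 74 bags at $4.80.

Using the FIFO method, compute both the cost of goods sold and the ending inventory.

Nov 7, 471 sold [FIFO — oldest first]: 235 @ $15.45 + 146 @ $13.50 + 90 @ $14.30 = $6,888.75
Nov 10, 455 sold [FIFO — oldest first]: 74 @ $14.30 + 216 @ $14.45 + 165 @ $7.85 = $5,474.65
Nov 12, 245 sold [FIFO — oldest first]: 107 @ $7.85 + 138 @ $7.85 = $1,923.25
Total COGS = $6,888.75 + $5,474.65 + $1,923.25 = $14,286.65
Ending inventory: 77 @ $7.85 + 74 @ $4.80 = $959.65
Check: goods available $15,246.30 = COGS $14,286.65 + ending $959.65

COGS = $14,286.65; ending inventory = $959.65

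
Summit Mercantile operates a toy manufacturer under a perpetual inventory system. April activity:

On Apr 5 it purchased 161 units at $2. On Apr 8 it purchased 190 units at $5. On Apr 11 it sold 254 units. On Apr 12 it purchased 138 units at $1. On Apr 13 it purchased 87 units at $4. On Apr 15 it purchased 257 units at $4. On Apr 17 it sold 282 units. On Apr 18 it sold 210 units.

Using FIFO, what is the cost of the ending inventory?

Ending inventory = $348

Apr 11, 254 sold [FIFO — oldest first]: 161 @ $2 + 93 @ $5 = $787
Apr 17, 282 sold [FIFO — oldest first]: 97 @ $5 + 138 @ $1 + 47 @ $4 = $811
Apr 18, 210 sold [FIFO — oldest first]: 40 @ $4 + 170 @ $4 = $840
Total COGS = $787 + $811 + $840 = $2,438
Ending inventory: 87 @ $4 = $348
Check: goods available $2,786 = COGS $2,438 + ending $348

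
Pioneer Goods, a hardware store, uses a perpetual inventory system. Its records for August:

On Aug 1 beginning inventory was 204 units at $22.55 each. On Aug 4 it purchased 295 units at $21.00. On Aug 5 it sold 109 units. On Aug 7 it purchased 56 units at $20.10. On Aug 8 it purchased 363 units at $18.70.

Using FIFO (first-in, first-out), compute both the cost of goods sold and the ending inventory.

COGS = $2,457.95; ending inventory = $16,250.95

Aug 5, 109 sold [FIFO — oldest first]: 109 @ $22.55 = $2,457.95
Ending inventory: 95 @ $22.55 + 295 @ $21.00 + 56 @ $20.10 + 363 @ $18.70 = $16,250.95
Check: goods available $18,708.90 = COGS $2,457.95 + ending $16,250.95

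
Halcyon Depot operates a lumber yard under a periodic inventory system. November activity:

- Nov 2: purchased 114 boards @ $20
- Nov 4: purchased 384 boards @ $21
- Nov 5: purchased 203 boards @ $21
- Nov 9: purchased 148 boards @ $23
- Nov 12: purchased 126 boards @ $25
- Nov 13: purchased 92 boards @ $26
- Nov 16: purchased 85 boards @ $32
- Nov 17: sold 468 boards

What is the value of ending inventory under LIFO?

Nov 17, 468 sold [LIFO — newest first]: 85 @ $32 + 92 @ $26 + 126 @ $25 + 148 @ $23 + 17 @ $21 = $12,023
Ending inventory: 114 @ $20 + 384 @ $21 + 186 @ $21 = $14,250

Ending inventory = $14,250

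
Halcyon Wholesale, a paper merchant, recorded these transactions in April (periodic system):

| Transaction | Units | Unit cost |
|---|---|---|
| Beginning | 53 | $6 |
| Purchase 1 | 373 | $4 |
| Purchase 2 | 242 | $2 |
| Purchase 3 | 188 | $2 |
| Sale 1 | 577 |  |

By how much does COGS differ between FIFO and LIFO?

FIFO COGS: 53 @ $6 + 373 @ $4 + 151 @ $2 = $2,112
LIFO COGS: 188 @ $2 + 242 @ $2 + 147 @ $4 = $1,448
Difference = |$2,112 − $1,448| = $664

$664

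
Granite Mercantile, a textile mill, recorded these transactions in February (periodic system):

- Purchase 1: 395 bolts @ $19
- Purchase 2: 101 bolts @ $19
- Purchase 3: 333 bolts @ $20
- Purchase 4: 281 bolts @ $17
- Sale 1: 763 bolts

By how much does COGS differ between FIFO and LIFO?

$496

FIFO COGS: 395 @ $19 + 101 @ $19 + 267 @ $20 = $14,764
LIFO COGS: 281 @ $17 + 333 @ $20 + 101 @ $19 + 48 @ $19 = $14,268
Difference = |$14,764 − $14,268| = $496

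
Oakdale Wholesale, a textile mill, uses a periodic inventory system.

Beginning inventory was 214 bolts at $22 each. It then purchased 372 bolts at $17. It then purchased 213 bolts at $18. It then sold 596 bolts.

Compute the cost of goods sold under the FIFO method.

COGS = $11,212

Sale 1 (596) [FIFO — oldest first]: 214 @ $22 + 372 @ $17 + 10 @ $18 = $11,212
Ending inventory: 203 @ $18 = $3,654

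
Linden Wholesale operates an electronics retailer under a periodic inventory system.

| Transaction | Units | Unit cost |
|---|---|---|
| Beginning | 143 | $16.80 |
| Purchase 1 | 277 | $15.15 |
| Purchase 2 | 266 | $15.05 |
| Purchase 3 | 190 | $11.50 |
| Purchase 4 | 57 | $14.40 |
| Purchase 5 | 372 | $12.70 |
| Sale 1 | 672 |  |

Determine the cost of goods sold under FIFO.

Sale 1 (672) [FIFO — oldest first]: 143 @ $16.80 + 277 @ $15.15 + 252 @ $15.05 = $10,391.55
Ending inventory: 14 @ $15.05 + 190 @ $11.50 + 57 @ $14.40 + 372 @ $12.70 = $7,940.90

COGS = $10,391.55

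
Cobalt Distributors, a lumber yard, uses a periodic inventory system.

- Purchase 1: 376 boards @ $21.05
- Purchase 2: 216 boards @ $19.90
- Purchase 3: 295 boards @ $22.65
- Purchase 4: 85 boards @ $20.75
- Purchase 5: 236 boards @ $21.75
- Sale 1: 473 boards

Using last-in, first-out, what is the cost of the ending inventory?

Ending inventory = $15,452.15

Sale 1 (473) [LIFO — newest first]: 236 @ $21.75 + 85 @ $20.75 + 152 @ $22.65 = $10,339.55
Ending inventory: 376 @ $21.05 + 216 @ $19.90 + 143 @ $22.65 = $15,452.15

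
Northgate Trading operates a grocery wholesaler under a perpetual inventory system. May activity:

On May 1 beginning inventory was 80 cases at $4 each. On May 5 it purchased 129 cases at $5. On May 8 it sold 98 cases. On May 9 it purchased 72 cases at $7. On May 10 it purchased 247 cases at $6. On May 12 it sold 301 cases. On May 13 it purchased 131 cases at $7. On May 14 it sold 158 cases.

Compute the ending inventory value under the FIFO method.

May 8, 98 sold [FIFO — oldest first]: 80 @ $4 + 18 @ $5 = $410
May 12, 301 sold [FIFO — oldest first]: 111 @ $5 + 72 @ $7 + 118 @ $6 = $1,767
May 14, 158 sold [FIFO — oldest first]: 129 @ $6 + 29 @ $7 = $977
Total COGS = $410 + $1,767 + $977 = $3,154
Ending inventory: 102 @ $7 = $714
Check: goods available $3,868 = COGS $3,154 + ending $714

Ending inventory = $714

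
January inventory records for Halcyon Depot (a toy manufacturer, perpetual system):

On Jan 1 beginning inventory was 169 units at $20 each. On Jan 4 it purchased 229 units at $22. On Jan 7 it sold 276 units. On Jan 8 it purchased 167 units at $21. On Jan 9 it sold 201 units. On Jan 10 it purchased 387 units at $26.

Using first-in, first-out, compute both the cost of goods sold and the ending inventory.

COGS = $10,077; ending inventory = $11,910

Jan 7, 276 sold [FIFO — oldest first]: 169 @ $20 + 107 @ $22 = $5,734
Jan 9, 201 sold [FIFO — oldest first]: 122 @ $22 + 79 @ $21 = $4,343
Total COGS = $5,734 + $4,343 = $10,077
Ending inventory: 88 @ $21 + 387 @ $26 = $11,910
Check: goods available $21,987 = COGS $10,077 + ending $11,910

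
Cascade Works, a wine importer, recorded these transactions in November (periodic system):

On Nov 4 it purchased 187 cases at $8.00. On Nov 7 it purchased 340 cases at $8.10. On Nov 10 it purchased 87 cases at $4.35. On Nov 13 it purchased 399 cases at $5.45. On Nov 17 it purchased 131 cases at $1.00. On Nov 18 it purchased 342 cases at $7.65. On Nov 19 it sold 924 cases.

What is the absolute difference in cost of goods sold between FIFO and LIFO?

FIFO COGS: 187 @ $8.00 + 340 @ $8.10 + 87 @ $4.35 + 310 @ $5.45 = $6,317.95
LIFO COGS: 342 @ $7.65 + 131 @ $1.00 + 399 @ $5.45 + 52 @ $4.35 = $5,148.05
Difference = |$6,317.95 − $5,148.05| = $1,169.90

$1,169.90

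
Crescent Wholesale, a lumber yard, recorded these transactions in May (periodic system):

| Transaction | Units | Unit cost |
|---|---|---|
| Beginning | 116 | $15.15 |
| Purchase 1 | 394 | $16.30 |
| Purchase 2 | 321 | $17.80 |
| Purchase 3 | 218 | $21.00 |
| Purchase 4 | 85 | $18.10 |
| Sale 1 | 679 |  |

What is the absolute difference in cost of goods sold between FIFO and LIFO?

FIFO COGS: 116 @ $15.15 + 394 @ $16.30 + 169 @ $17.80 = $11,187.80
LIFO COGS: 85 @ $18.10 + 218 @ $21.00 + 321 @ $17.80 + 55 @ $16.30 = $12,726.80
Difference = |$11,187.80 − $12,726.80| = $1,539.00

$1,539.00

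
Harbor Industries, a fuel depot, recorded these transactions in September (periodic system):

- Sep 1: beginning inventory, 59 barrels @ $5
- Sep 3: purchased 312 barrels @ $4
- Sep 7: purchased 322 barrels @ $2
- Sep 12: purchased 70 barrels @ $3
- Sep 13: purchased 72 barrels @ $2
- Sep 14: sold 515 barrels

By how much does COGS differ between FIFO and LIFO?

$629

FIFO COGS: 59 @ $5 + 312 @ $4 + 144 @ $2 = $1,831
LIFO COGS: 72 @ $2 + 70 @ $3 + 322 @ $2 + 51 @ $4 = $1,202
Difference = |$1,831 − $1,202| = $629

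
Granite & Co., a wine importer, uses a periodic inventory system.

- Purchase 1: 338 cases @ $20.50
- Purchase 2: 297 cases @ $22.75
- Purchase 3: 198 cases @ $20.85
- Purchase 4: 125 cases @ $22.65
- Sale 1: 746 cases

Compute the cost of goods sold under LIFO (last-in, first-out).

Sale 1 (746) [LIFO — newest first]: 125 @ $22.65 + 198 @ $20.85 + 297 @ $22.75 + 126 @ $20.50 = $16,299.30
Ending inventory: 212 @ $20.50 = $4,346.00
Check: goods available $20,645.30 = COGS $16,299.30 + ending $4,346.00

COGS = $16,299.30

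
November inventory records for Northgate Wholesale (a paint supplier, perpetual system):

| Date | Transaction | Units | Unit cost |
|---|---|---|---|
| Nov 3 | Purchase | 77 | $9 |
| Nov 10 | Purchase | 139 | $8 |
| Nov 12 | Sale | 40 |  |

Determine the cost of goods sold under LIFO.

COGS = $320

Nov 12, 40 sold [LIFO — newest first]: 40 @ $8 = $320
Ending inventory: 77 @ $9 + 99 @ $8 = $1,485
Check: goods available $1,805 = COGS $320 + ending $1,485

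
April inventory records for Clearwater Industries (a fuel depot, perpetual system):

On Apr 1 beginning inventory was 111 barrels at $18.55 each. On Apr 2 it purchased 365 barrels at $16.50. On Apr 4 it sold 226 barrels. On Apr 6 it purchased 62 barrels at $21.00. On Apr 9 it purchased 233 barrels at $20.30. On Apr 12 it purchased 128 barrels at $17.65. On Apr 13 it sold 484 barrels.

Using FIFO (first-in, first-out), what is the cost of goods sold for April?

COGS = $12,875.15

Apr 4, 226 sold [FIFO — oldest first]: 111 @ $18.55 + 115 @ $16.50 = $3,956.55
Apr 13, 484 sold [FIFO — oldest first]: 250 @ $16.50 + 62 @ $21.00 + 172 @ $20.30 = $8,918.60
Total COGS = $3,956.55 + $8,918.60 = $12,875.15
Ending inventory: 61 @ $20.30 + 128 @ $17.65 = $3,497.50
Check: goods available $16,372.65 = COGS $12,875.15 + ending $3,497.50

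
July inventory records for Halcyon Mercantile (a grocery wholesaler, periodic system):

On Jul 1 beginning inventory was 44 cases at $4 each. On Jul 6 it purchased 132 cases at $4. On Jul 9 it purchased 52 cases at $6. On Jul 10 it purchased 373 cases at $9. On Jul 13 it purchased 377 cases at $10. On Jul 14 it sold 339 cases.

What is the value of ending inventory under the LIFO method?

Ending inventory = $4,753

Jul 14, 339 sold [LIFO — newest first]: 339 @ $10 = $3,390
Ending inventory: 44 @ $4 + 132 @ $4 + 52 @ $6 + 373 @ $9 + 38 @ $10 = $4,753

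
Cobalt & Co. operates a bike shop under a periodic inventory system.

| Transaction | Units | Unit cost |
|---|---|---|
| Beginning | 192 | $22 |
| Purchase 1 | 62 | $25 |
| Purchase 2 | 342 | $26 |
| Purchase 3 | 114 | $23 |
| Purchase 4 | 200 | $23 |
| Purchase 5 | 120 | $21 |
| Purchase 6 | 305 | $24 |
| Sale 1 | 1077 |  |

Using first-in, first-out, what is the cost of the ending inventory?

Ending inventory = $6,192

Sale 1 (1077) [FIFO — oldest first]: 192 @ $22 + 62 @ $25 + 342 @ $26 + 114 @ $23 + 200 @ $23 + 120 @ $21 + 47 @ $24 = $25,536
Ending inventory: 258 @ $24 = $6,192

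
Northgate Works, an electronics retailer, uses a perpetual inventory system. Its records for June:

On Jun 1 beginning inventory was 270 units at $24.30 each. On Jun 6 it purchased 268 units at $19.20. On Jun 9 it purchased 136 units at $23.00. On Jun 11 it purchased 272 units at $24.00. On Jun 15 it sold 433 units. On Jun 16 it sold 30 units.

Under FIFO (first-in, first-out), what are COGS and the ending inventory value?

COGS = $10,266.60; ending inventory = $11,096.00

Jun 15, 433 sold [FIFO — oldest first]: 270 @ $24.30 + 163 @ $19.20 = $9,690.60
Jun 16, 30 sold [FIFO — oldest first]: 30 @ $19.20 = $576.00
Total COGS = $9,690.60 + $576.00 = $10,266.60
Ending inventory: 75 @ $19.20 + 136 @ $23.00 + 272 @ $24.00 = $11,096.00
Check: goods available $21,362.60 = COGS $10,266.60 + ending $11,096.00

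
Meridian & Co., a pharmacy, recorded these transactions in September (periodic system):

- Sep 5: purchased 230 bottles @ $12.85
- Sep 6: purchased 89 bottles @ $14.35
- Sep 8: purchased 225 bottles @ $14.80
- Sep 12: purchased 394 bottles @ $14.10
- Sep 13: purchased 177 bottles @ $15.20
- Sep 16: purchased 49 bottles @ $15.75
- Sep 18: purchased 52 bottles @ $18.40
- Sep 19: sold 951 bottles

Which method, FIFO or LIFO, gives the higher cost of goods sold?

LIFO

FIFO COGS: 230 @ $12.85 + 89 @ $14.35 + 225 @ $14.80 + 394 @ $14.10 + 13 @ $15.20 = $13,315.65
LIFO COGS: 52 @ $18.40 + 49 @ $15.75 + 177 @ $15.20 + 394 @ $14.10 + 225 @ $14.80 + 54 @ $14.35 = $14,079.25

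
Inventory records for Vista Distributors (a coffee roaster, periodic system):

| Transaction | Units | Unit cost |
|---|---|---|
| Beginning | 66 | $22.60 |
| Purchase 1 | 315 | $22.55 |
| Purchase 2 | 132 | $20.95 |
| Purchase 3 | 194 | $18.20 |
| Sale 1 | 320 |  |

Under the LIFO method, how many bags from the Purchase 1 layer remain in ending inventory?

Sale 1 (320) [LIFO — newest first]: 194 @ $18.20 + 126 @ $20.95 = $6,170.50
Ending inventory: 66 @ $22.60 + 315 @ $22.55 + 6 @ $20.95 = $8,720.55

315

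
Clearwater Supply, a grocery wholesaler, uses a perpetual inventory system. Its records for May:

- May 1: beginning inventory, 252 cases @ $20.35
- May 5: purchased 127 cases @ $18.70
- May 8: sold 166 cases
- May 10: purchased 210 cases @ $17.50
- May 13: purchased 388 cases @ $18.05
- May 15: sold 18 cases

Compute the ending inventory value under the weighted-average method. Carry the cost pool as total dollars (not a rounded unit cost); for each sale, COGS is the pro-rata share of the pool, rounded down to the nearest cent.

Ending inventory = $14,564.60

After May 1: 252 on hand, pool $5,128.20 (≈ $20.3500 each)
After May 5: 379 on hand, pool $7,503.10 (≈ $19.7971 each)
May 8, sell 166: 166/379 × $7,503.10 → $3,286.31
After May 10: 423 on hand, pool $7,891.79 (≈ $18.6567 each)
After May 13: 811 on hand, pool $14,895.19 (≈ $18.3664 each)
May 15, sell 18: 18/811 × $14,895.19 → $330.59
Total COGS = $3,286.31 + $330.59 = $3,616.90
Ending inventory (cost pool remaining) = $14,564.60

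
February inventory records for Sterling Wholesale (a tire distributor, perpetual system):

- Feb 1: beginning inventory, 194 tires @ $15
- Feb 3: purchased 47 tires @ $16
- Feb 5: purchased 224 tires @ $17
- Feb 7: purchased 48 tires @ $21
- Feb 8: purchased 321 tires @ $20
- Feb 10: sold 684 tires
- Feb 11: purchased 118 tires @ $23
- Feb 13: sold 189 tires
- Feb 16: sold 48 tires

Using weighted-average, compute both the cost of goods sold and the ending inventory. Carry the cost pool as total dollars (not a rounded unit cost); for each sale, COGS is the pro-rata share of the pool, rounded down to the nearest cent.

COGS = $16,988.12; ending inventory = $623.88

After Feb 1: 194 on hand, pool $2,910.00 (≈ $15.0000 each)
After Feb 3: 241 on hand, pool $3,662.00 (≈ $15.1950 each)
After Feb 5: 465 on hand, pool $7,470.00 (≈ $16.0645 each)
After Feb 7: 513 on hand, pool $8,478.00 (≈ $16.5263 each)
After Feb 8: 834 on hand, pool $14,898.00 (≈ $17.8633 each)
Feb 10, sell 684: 684/834 × $14,898.00 → $12,218.50
After Feb 11: 268 on hand, pool $5,393.50 (≈ $20.1250 each)
Feb 13, sell 189: 189/268 × $5,393.50 → $3,803.62
Feb 16, sell 48: 48/79 × $1,589.88 → $966.00
Total COGS = $12,218.50 + $3,803.62 + $966.00 = $16,988.12
Ending inventory (cost pool remaining) = $623.88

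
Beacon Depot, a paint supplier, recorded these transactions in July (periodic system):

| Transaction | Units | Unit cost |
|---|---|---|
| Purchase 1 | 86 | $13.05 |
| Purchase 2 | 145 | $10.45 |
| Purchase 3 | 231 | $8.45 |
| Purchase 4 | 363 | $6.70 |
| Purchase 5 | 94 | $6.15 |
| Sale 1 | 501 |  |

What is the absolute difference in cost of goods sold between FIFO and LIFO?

FIFO COGS: 86 @ $13.05 + 145 @ $10.45 + 231 @ $8.45 + 39 @ $6.70 = $4,850.80
LIFO COGS: 94 @ $6.15 + 363 @ $6.70 + 44 @ $8.45 = $3,382.00
Difference = |$4,850.80 − $3,382.00| = $1,468.80

$1,468.80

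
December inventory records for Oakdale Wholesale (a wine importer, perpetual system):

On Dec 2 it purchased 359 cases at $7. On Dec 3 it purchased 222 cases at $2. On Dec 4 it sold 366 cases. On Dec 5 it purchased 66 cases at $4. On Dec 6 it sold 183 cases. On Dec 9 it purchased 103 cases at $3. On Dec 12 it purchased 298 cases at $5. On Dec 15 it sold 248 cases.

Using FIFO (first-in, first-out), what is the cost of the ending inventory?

Dec 4, 366 sold [FIFO — oldest first]: 359 @ $7 + 7 @ $2 = $2,527
Dec 6, 183 sold [FIFO — oldest first]: 183 @ $2 = $366
Dec 15, 248 sold [FIFO — oldest first]: 32 @ $2 + 66 @ $4 + 103 @ $3 + 47 @ $5 = $872
Total COGS = $2,527 + $366 + $872 = $3,765
Ending inventory: 251 @ $5 = $1,255
Check: goods available $5,020 = COGS $3,765 + ending $1,255

Ending inventory = $1,255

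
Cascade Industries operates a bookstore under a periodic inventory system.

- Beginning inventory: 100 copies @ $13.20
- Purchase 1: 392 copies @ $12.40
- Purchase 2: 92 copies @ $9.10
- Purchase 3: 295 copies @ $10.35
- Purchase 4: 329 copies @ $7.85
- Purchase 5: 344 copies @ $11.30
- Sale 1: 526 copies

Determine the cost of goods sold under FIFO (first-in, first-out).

COGS = $6,490.20

Sale 1 (526) [FIFO — oldest first]: 100 @ $13.20 + 392 @ $12.40 + 34 @ $9.10 = $6,490.20
Ending inventory: 58 @ $9.10 + 295 @ $10.35 + 329 @ $7.85 + 344 @ $11.30 = $10,050.90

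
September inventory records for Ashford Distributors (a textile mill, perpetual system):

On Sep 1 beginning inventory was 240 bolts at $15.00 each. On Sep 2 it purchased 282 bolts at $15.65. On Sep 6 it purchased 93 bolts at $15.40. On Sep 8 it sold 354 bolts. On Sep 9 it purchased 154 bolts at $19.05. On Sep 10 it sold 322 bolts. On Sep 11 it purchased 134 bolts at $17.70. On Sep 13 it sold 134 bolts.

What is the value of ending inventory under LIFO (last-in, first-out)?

Ending inventory = $1,395.00

Sep 8, 354 sold [LIFO — newest first]: 93 @ $15.40 + 261 @ $15.65 = $5,516.85
Sep 10, 322 sold [LIFO — newest first]: 154 @ $19.05 + 21 @ $15.65 + 147 @ $15.00 = $5,467.35
Sep 13, 134 sold [LIFO — newest first]: 134 @ $17.70 = $2,371.80
Total COGS = $5,516.85 + $5,467.35 + $2,371.80 = $13,356.00
Ending inventory: 93 @ $15.00 = $1,395.00
Check: goods available $14,751.00 = COGS $13,356.00 + ending $1,395.00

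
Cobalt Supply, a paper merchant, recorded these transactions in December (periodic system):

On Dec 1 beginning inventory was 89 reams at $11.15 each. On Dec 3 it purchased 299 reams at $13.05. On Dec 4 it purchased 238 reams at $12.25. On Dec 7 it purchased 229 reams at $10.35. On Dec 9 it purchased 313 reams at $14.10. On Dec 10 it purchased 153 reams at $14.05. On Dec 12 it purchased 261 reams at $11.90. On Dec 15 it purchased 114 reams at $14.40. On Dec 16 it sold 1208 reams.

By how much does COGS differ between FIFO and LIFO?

FIFO COGS: 89 @ $11.15 + 299 @ $13.05 + 238 @ $12.25 + 229 @ $10.35 + 313 @ $14.10 + 40 @ $14.05 = $15,155.25
LIFO COGS: 114 @ $14.40 + 261 @ $11.90 + 153 @ $14.05 + 313 @ $14.10 + 229 @ $10.35 + 138 @ $12.25 = $15,371.10
Difference = |$15,155.25 − $15,371.10| = $215.85

$215.85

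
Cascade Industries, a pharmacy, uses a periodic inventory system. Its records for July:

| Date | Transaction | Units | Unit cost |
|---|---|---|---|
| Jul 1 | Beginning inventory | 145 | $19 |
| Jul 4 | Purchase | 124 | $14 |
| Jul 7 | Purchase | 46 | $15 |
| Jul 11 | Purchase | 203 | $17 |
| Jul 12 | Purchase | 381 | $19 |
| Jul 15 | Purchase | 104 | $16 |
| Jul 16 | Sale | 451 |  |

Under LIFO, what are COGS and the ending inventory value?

Jul 16, 451 sold [LIFO — newest first]: 104 @ $16 + 347 @ $19 = $8,257
Ending inventory: 145 @ $19 + 124 @ $14 + 46 @ $15 + 203 @ $17 + 34 @ $19 = $9,278

COGS = $8,257; ending inventory = $9,278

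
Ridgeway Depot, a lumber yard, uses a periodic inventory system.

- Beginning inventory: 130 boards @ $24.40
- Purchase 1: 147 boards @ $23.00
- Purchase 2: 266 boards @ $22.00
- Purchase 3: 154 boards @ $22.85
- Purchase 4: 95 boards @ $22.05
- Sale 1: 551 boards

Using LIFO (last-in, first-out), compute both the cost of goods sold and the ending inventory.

COGS = $12,293.65; ending inventory = $5,725.00

Sale 1 (551) [LIFO — newest first]: 95 @ $22.05 + 154 @ $22.85 + 266 @ $22.00 + 36 @ $23.00 = $12,293.65
Ending inventory: 130 @ $24.40 + 111 @ $23.00 = $5,725.00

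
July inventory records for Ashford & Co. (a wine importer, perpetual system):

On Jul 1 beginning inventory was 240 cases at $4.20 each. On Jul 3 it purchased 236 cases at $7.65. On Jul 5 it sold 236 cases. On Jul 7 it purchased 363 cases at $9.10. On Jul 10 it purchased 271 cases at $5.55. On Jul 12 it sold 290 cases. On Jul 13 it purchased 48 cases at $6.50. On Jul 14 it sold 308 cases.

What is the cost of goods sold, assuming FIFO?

Jul 5, 236 sold [FIFO — oldest first]: 236 @ $4.20 = $991.20
Jul 12, 290 sold [FIFO — oldest first]: 4 @ $4.20 + 236 @ $7.65 + 50 @ $9.10 = $2,277.20
Jul 14, 308 sold [FIFO — oldest first]: 308 @ $9.10 = $2,802.80
Total COGS = $991.20 + $2,277.20 + $2,802.80 = $6,071.20
Ending inventory: 5 @ $9.10 + 271 @ $5.55 + 48 @ $6.50 = $1,861.55

COGS = $6,071.20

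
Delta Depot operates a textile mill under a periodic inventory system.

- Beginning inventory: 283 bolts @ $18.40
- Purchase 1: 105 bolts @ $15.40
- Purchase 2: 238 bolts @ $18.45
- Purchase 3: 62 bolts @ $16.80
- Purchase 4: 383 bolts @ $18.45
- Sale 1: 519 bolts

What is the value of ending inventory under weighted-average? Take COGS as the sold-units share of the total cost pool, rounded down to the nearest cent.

Sale 1, sell 519: 519/1071 × $19,323.25 → $9,363.92
Ending inventory (cost pool remaining) = $9,959.33
Check: goods available $19,323.25 = COGS $9,363.92 + ending $9,959.33

Ending inventory = $9,959.33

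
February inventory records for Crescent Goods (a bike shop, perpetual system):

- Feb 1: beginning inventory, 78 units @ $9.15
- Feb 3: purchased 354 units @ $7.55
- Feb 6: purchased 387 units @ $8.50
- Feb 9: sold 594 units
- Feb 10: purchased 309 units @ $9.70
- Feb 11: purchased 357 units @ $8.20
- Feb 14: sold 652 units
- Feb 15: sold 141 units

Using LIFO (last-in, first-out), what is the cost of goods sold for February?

COGS = $11,735.90

Feb 9, 594 sold [LIFO — newest first]: 387 @ $8.50 + 207 @ $7.55 = $4,852.35
Feb 14, 652 sold [LIFO — newest first]: 357 @ $8.20 + 295 @ $9.70 = $5,788.90
Feb 15, 141 sold [LIFO — newest first]: 14 @ $9.70 + 127 @ $7.55 = $1,094.65
Total COGS = $4,852.35 + $5,788.90 + $1,094.65 = $11,735.90
Ending inventory: 78 @ $9.15 + 20 @ $7.55 = $864.70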